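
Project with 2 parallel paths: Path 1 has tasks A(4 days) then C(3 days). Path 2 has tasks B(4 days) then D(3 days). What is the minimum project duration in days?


Path 1 = 4 + 3 = 7 days
Path 2 = 4 + 3 = 7 days
Duration = max(7, 7) = 7 days

7 days


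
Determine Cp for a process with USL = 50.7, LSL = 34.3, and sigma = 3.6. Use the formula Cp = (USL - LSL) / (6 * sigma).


Cp = (50.7 - 34.3) / (6 * 3.6)

0.76


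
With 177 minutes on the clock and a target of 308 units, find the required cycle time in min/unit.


Formula: CT = Available Time / Number of Units
CT = 177 min / 308 units
CT = 0.57 min/unit

0.57 min/unit


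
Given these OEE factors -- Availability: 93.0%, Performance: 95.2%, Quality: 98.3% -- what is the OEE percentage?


Formula: OEE = Availability * Performance * Quality / 10000
A * P = 93.0% * 95.2% / 100 = 88.54%
OEE = 88.54% * 98.3% / 100 = 87.0%

87.0%


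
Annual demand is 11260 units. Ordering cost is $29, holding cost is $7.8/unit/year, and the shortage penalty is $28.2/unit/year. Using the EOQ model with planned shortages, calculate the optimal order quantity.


Formula: EOQ* = sqrt(2DS/H) * sqrt((H+P)/P)
Base EOQ = sqrt(2*11260*29/7.8) = 289.36 units
Correction = sqrt((7.8+28.2)/28.2) = 1.12987
EOQ* = 289.36 * 1.12987 = 326.9 units

326.9 units


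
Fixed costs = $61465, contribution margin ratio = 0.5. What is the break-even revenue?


Formula: BER = Fixed Costs / Contribution Margin Ratio
BER = $61465 / 0.5
BER = $122930.00 (to the nearest cent)

$122930.00


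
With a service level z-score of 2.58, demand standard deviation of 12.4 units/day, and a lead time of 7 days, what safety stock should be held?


Formula: SS = z * sigma_d * sqrt(LT)
sqrt(LT) = sqrt(7) = 2.6458
SS = 2.58 * 12.4 * 2.6458
SS = 84.6 units

84.6 units


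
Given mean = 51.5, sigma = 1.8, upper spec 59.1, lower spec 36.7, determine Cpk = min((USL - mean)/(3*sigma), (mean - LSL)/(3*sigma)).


Cpu = (59.1 - 51.5) / (3 * 1.8) = 1.41
Cpl = (51.5 - 36.7) / (3 * 1.8) = 2.74
Cpk = min(1.41, 2.74) = 1.41

1.41


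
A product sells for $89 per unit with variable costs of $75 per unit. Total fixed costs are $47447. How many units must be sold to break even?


Formula: BEQ = Fixed Costs / (Price - Variable Cost)
Contribution margin = $89 - $75 = $14/unit
BEQ = ceil($47447 / $14/unit) = ceil(3389.07) = 3390 units

3390 units


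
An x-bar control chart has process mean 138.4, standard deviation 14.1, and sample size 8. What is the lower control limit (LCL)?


LCL = 138.4 - 3 * 14.1 / sqrt(8)

123.44


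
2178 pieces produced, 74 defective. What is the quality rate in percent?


Formula: Quality Rate = Good Pieces / Total Pieces * 100
Good pieces = 2178 - 74 = 2104
QR = 2104 / 2178 * 100 = 96.6%

96.6%


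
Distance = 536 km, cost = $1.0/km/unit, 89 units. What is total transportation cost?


TC = dist * cost * units = 536 * 1.0 * 89 = $47704.00

$47704.00


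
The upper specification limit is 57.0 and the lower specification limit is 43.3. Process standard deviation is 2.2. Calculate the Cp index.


Cp = (57.0 - 43.3) / (6 * 2.2)

1.04


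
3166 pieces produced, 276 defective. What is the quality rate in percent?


Formula: Quality Rate = Good Pieces / Total Pieces * 100
Good pieces = 3166 - 276 = 2890
QR = 2890 / 3166 * 100 = 91.3%

91.3%


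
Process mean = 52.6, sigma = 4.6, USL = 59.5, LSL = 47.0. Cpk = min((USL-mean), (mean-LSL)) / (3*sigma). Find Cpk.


Cpu = (59.5 - 52.6) / (3 * 4.6) = 0.5
Cpl = (52.6 - 47.0) / (3 * 4.6) = 0.41
Cpk = min(0.5, 0.41) = 0.41

0.41


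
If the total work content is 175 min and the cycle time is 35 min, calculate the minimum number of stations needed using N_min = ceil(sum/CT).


Formula: N_min = ceil(Sum of Task Times / Cycle Time)
N_min = ceil(175 min / 35 min) = ceil(5.0)
N_min = 5 stations

5


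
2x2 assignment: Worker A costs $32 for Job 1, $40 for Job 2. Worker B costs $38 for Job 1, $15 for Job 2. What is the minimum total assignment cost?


Option 1: A->1 + B->2 = $32 + $15 = $47
Option 2: A->2 + B->1 = $40 + $38 = $78
Min cost = min($47, $78) = $47

$47


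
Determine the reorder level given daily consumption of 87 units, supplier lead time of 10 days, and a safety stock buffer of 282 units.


Formula: ROP = (Daily Demand * Lead Time) + Safety Stock
Demand during lead time = 87 * 10 = 870 units
ROP = 870 + 282 = 1152 units

1152 units


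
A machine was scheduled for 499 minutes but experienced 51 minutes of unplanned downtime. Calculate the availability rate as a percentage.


Formula: Availability = (Planned Time - Downtime) / Planned Time * 100
Uptime = 499 - 51 = 448 min
Availability = 448 / 499 * 100 = 89.8%

89.8%


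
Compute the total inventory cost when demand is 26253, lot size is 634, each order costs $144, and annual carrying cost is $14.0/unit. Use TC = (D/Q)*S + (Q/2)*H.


TC = 26253/634 * 144 + 634/2 * 14.0

$10400.83


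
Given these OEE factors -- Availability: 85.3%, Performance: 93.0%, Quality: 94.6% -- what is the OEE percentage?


Formula: OEE = Availability * Performance * Quality / 10000
A * P = 85.3% * 93.0% / 100 = 79.33%
OEE = 79.33% * 94.6% / 100 = 75.0%

75.0%


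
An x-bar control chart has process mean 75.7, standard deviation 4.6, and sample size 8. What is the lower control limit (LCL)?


LCL = 75.7 - 3 * 4.6 / sqrt(8)

70.82


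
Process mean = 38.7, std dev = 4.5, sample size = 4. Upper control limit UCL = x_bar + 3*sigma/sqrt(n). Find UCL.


UCL = 38.7 + 3 * 4.5 / sqrt(4)

45.45


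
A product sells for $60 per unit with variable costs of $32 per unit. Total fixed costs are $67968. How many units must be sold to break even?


Formula: BEQ = Fixed Costs / (Price - Variable Cost)
Contribution margin = $60 - $32 = $28/unit
BEQ = ceil($67968 / $28/unit) = ceil(2427.43) = 2428 units

2428 units


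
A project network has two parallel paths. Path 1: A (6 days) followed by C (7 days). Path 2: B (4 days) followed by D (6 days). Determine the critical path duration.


Path 1 = 6 + 7 = 13 days
Path 2 = 4 + 6 = 10 days
Duration = max(13, 10) = 13 days

13 days


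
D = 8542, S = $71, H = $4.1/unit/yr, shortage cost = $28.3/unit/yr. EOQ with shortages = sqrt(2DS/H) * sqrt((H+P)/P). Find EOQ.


Formula: EOQ* = sqrt(2DS/H) * sqrt((H+P)/P)
Base EOQ = sqrt(2*8542*71/4.1) = 543.92 units
Correction = sqrt((4.1+28.3)/28.3) = 1.06999
EOQ* = 543.92 * 1.06999 = 582.0 units

582.0 units


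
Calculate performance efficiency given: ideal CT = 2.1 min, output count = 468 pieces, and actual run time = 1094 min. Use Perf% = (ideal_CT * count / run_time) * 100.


Formula: Performance = (Ideal CT * Total Count) / Run Time * 100
Ideal output time = 2.1 * 468 = 982.8 min
Performance = 982.8 / 1094 * 100 = 89.8%

89.8%


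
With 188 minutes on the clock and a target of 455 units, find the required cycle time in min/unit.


Formula: CT = Available Time / Number of Units
CT = 188 min / 455 units
CT = 0.41 min/unit

0.41 min/unit


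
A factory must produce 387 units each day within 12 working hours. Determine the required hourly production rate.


Formula: Production Rate = Daily Demand / Available Hours
Rate = 387 units/day / 12 hours/day
Rate = 32.3 units/hour

32.3 units/hour


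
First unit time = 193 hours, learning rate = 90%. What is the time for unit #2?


Formula: T_n = T_1 * (learning_rate)^(log2(n)) where learning_rate = rate/100
Doublings = log2(2) = 1
T_n = 193 * 0.9^1
T_n = 193 * 0.9 = 173.7 hours

173.7 hours


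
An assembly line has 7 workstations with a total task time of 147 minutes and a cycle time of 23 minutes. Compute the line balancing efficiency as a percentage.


Formula: Efficiency = Sum of Task Times / (N_stations * CT) * 100
Total station capacity = 7 stations * 23 min = 161 min
Efficiency = 147 / 161 * 100 = 91.3%

91.3%


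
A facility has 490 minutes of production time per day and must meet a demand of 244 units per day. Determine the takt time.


Formula: Takt Time = Available Production Time / Customer Demand
Takt = 490 min/day / 244 units/day
Takt = 2.01 min/unit

2.01 min/unit


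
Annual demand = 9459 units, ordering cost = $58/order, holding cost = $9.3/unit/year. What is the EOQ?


Formula: EOQ = sqrt(2 * D * S / H)
Numerator: 2 * 9459 * 58 = 1097244
2DS/H = 1097244 / 9.3 = 117983.2
EOQ = sqrt(117983.2) = 343.5 units

343.5 units


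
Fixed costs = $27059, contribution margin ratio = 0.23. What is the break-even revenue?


Formula: BER = Fixed Costs / Contribution Margin Ratio
BER = $27059 / 0.23
BER = $117647.83 (to the nearest cent)

$117647.83


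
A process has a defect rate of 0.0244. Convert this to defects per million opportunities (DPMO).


DPMO = defect_rate * 1000000 = 0.0244 * 1000000

24400


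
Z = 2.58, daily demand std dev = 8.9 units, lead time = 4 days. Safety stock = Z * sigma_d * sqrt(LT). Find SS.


Formula: SS = z * sigma_d * sqrt(LT)
sqrt(LT) = sqrt(4) = 2.0
SS = 2.58 * 8.9 * 2.0
SS = 45.9 units

45.9 units


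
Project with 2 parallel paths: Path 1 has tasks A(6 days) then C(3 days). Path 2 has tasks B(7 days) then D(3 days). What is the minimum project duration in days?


Path 1 = 6 + 3 = 9 days
Path 2 = 7 + 3 = 10 days
Duration = max(9, 10) = 10 days

10 days


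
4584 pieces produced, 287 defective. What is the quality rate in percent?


Formula: Quality Rate = Good Pieces / Total Pieces * 100
Good pieces = 4584 - 287 = 4297
QR = 4297 / 4584 * 100 = 93.7%

93.7%


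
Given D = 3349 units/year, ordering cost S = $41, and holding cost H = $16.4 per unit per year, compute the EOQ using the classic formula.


Formula: EOQ = sqrt(2 * D * S / H)
Numerator: 2 * 3349 * 41 = 274618
2DS/H = 274618 / 16.4 = 16745.0
EOQ = sqrt(16745.0) = 129.4 units

129.4 units


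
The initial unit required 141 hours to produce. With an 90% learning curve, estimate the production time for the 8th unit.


Formula: T_n = T_1 * (learning_rate)^(log2(n)) where learning_rate = rate/100
Doublings = log2(8) = 3
T_n = 141 * 0.9^3
T_n = 141 * 0.729 = 102.8 hours

102.8 hours


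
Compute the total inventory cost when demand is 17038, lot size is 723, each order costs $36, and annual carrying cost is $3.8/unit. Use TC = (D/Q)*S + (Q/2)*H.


TC = 17038/723 * 36 + 723/2 * 3.8

$2222.07


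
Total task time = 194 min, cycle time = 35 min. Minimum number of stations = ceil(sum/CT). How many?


Formula: N_min = ceil(Sum of Task Times / Cycle Time)
N_min = ceil(194 min / 35 min) = ceil(5.5429)
N_min = 6 stations

6


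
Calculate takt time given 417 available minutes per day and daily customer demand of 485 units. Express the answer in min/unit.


Formula: Takt Time = Available Production Time / Customer Demand
Takt = 417 min/day / 485 units/day
Takt = 0.86 min/unit

0.86 min/unit


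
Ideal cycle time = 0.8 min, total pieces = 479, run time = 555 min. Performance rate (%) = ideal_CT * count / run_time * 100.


Formula: Performance = (Ideal CT * Total Count) / Run Time * 100
Ideal output time = 0.8 * 479 = 383.2 min
Performance = 383.2 / 555 * 100 = 69.0%

69.0%


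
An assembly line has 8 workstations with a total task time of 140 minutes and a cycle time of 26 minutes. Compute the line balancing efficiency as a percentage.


Formula: Efficiency = Sum of Task Times / (N_stations * CT) * 100
Total station capacity = 8 stations * 26 min = 208 min
Efficiency = 140 / 208 * 100 = 67.3%

67.3%


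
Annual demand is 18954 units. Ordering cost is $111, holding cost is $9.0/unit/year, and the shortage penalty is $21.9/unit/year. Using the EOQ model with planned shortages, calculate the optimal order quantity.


Formula: EOQ* = sqrt(2DS/H) * sqrt((H+P)/P)
Base EOQ = sqrt(2*18954*111/9.0) = 683.76 units
Correction = sqrt((9.0+21.9)/21.9) = 1.18784
EOQ* = 683.76 * 1.18784 = 812.2 units

812.2 units


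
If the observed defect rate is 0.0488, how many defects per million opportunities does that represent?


DPMO = defect_rate * 1000000 = 0.0488 * 1000000

48800


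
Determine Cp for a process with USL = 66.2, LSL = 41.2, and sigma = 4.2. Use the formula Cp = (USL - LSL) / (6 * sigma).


Cp = (66.2 - 41.2) / (6 * 4.2)

0.99


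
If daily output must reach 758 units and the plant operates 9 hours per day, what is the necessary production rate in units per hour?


Formula: Production Rate = Daily Demand / Available Hours
Rate = 758 units/day / 9 hours/day
Rate = 84.2 units/hour

84.2 units/hour


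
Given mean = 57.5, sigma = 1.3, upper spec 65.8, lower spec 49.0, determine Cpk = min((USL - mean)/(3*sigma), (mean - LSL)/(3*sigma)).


Cpu = (65.8 - 57.5) / (3 * 1.3) = 2.13
Cpl = (57.5 - 49.0) / (3 * 1.3) = 2.18
Cpk = min(2.13, 2.18) = 2.13

2.13


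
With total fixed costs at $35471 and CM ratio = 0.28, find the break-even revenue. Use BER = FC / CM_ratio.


Formula: BER = Fixed Costs / Contribution Margin Ratio
BER = $35471 / 0.28
BER = $126682.14 (to the nearest cent)

$126682.14


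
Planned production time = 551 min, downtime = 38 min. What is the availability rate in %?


Formula: Availability = (Planned Time - Downtime) / Planned Time * 100
Uptime = 551 - 38 = 513 min
Availability = 513 / 551 * 100 = 93.1%

93.1%


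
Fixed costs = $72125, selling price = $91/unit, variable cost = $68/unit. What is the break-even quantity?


Formula: BEQ = Fixed Costs / (Price - Variable Cost)
Contribution margin = $91 - $68 = $23/unit
BEQ = ceil($72125 / $23/unit) = ceil(3135.87) = 3136 units

3136 units


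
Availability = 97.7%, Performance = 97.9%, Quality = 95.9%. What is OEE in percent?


Formula: OEE = Availability * Performance * Quality / 10000
A * P = 97.7% * 97.9% / 100 = 95.65%
OEE = 95.65% * 95.9% / 100 = 91.7%

91.7%


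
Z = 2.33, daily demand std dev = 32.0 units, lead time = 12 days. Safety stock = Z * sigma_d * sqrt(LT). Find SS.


Formula: SS = z * sigma_d * sqrt(LT)
sqrt(LT) = sqrt(12) = 3.4641
SS = 2.33 * 32.0 * 3.4641
SS = 258.3 units

258.3 units


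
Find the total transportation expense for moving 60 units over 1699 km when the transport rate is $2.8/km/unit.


TC = dist * cost * units = 1699 * 2.8 * 60 = $285432.00

$285432.00


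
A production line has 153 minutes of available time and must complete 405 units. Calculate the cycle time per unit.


Formula: CT = Available Time / Number of Units
CT = 153 min / 405 units
CT = 0.38 min/unit

0.38 min/unit


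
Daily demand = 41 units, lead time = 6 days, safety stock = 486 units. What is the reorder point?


Formula: ROP = (Daily Demand * Lead Time) + Safety Stock
Demand during lead time = 41 * 6 = 246 units
ROP = 246 + 486 = 732 units

732 units


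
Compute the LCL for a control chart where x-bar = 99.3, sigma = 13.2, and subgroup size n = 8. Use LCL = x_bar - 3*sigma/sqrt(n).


LCL = 99.3 - 3 * 13.2 / sqrt(8)

85.3


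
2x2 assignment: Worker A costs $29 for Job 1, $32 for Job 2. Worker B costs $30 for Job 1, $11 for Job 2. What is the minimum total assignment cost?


Option 1: A->1 + B->2 = $29 + $11 = $40
Option 2: A->2 + B->1 = $32 + $30 = $62
Min cost = min($40, $62) = $40

$40


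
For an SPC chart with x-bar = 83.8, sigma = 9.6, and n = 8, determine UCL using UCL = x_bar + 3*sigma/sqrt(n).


UCL = 83.8 + 3 * 9.6 / sqrt(8)

93.98


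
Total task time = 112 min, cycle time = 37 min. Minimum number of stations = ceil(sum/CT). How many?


Formula: N_min = ceil(Sum of Task Times / Cycle Time)
N_min = ceil(112 min / 37 min) = ceil(3.027)
N_min = 4 stations

4


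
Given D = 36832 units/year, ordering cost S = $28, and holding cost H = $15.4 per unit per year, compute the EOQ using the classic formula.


Formula: EOQ = sqrt(2 * D * S / H)
Numerator: 2 * 36832 * 28 = 2062592
2DS/H = 2062592 / 15.4 = 133934.5
EOQ = sqrt(133934.5) = 366.0 units

366.0 units


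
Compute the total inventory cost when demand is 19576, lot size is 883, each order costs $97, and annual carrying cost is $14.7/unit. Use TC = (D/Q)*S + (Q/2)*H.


TC = 19576/883 * 97 + 883/2 * 14.7

$8640.53


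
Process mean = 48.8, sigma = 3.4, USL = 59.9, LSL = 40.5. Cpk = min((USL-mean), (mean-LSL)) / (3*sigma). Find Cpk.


Cpu = (59.9 - 48.8) / (3 * 3.4) = 1.09
Cpl = (48.8 - 40.5) / (3 * 3.4) = 0.81
Cpk = min(1.09, 0.81) = 0.81

0.81


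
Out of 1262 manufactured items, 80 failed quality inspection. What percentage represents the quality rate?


Formula: Quality Rate = Good Pieces / Total Pieces * 100
Good pieces = 1262 - 80 = 1182
QR = 1182 / 1262 * 100 = 93.7%

93.7%


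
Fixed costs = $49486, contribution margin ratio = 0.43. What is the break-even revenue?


Formula: BER = Fixed Costs / Contribution Margin Ratio
BER = $49486 / 0.43
BER = $115083.72 (to the nearest cent)

$115083.72


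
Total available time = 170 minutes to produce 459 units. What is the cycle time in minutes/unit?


Formula: CT = Available Time / Number of Units
CT = 170 min / 459 units
CT = 0.37 min/unit

0.37 min/unit


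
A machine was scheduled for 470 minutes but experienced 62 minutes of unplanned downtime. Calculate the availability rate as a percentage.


Formula: Availability = (Planned Time - Downtime) / Planned Time * 100
Uptime = 470 - 62 = 408 min
Availability = 408 / 470 * 100 = 86.8%

86.8%


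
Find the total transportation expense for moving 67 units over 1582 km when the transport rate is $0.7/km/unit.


TC = dist * cost * units = 1582 * 0.7 * 67 = $74195.80

$74195.80


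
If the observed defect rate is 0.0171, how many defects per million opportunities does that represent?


DPMO = defect_rate * 1000000 = 0.0171 * 1000000

17100


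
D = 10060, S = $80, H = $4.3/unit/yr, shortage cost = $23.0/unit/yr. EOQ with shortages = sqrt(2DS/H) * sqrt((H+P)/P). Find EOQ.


Formula: EOQ* = sqrt(2DS/H) * sqrt((H+P)/P)
Base EOQ = sqrt(2*10060*80/4.3) = 611.82 units
Correction = sqrt((4.3+23.0)/23.0) = 1.08948
EOQ* = 611.82 * 1.08948 = 666.6 units

666.6 units


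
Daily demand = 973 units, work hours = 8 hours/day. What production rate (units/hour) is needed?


Formula: Production Rate = Daily Demand / Available Hours
Rate = 973 units/day / 8 hours/day
Rate = 121.6 units/hour

121.6 units/hour


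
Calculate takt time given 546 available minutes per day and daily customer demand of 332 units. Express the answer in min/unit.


Formula: Takt Time = Available Production Time / Customer Demand
Takt = 546 min/day / 332 units/day
Takt = 1.64 min/unit

1.64 min/unit


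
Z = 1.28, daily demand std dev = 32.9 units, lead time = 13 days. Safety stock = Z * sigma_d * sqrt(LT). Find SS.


Formula: SS = z * sigma_d * sqrt(LT)
sqrt(LT) = sqrt(13) = 3.6056
SS = 1.28 * 32.9 * 3.6056
SS = 151.8 units

151.8 units


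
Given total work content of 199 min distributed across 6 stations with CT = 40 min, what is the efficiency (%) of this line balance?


Formula: Efficiency = Sum of Task Times / (N_stations * CT) * 100
Total station capacity = 6 stations * 40 min = 240 min
Efficiency = 199 / 240 * 100 = 82.9%

82.9%


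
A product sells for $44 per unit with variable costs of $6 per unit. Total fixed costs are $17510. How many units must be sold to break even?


Formula: BEQ = Fixed Costs / (Price - Variable Cost)
Contribution margin = $44 - $6 = $38/unit
BEQ = ceil($17510 / $38/unit) = ceil(460.79) = 461 units

461 units


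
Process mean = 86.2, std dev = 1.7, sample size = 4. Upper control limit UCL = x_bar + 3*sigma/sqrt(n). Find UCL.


UCL = 86.2 + 3 * 1.7 / sqrt(4)

88.75


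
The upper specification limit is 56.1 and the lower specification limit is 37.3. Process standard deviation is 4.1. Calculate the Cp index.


Cp = (56.1 - 37.3) / (6 * 4.1)

0.76


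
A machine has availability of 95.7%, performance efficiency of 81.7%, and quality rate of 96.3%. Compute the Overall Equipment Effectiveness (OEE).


Formula: OEE = Availability * Performance * Quality / 10000
A * P = 95.7% * 81.7% / 100 = 78.19%
OEE = 78.19% * 96.3% / 100 = 75.3%

75.3%


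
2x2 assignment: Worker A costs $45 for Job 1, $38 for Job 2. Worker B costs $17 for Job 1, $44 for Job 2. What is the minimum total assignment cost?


Option 1: A->1 + B->2 = $45 + $44 = $89
Option 2: A->2 + B->1 = $38 + $17 = $55
Min cost = min($89, $55) = $55

$55


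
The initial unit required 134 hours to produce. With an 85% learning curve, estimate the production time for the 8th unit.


Formula: T_n = T_1 * (learning_rate)^(log2(n)) where learning_rate = rate/100
Doublings = log2(8) = 3
T_n = 134 * 0.85^3
T_n = 134 * 0.6141 = 82.3 hours

82.3 hours


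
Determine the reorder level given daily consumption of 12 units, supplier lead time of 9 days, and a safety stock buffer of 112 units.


Formula: ROP = (Daily Demand * Lead Time) + Safety Stock
Demand during lead time = 12 * 9 = 108 units
ROP = 108 + 112 = 220 units

220 units


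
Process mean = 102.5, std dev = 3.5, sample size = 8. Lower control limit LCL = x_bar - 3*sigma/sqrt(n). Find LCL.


LCL = 102.5 - 3 * 3.5 / sqrt(8)

98.79


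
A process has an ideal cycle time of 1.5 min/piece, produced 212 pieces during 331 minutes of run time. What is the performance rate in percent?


Formula: Performance = (Ideal CT * Total Count) / Run Time * 100
Ideal output time = 1.5 * 212 = 318.0 min
Performance = 318.0 / 331 * 100 = 96.1%

96.1%


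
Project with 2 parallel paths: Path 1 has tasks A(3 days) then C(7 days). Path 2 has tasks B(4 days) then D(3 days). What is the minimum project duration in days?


Path 1 = 3 + 7 = 10 days
Path 2 = 4 + 3 = 7 days
Duration = max(10, 7) = 10 days

10 days


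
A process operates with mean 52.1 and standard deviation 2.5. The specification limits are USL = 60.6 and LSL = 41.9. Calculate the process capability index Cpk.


Cpu = (60.6 - 52.1) / (3 * 2.5) = 1.13
Cpl = (52.1 - 41.9) / (3 * 2.5) = 1.36
Cpk = min(1.13, 1.36) = 1.13

1.13


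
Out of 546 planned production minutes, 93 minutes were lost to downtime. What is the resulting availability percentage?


Formula: Availability = (Planned Time - Downtime) / Planned Time * 100
Uptime = 546 - 93 = 453 min
Availability = 453 / 546 * 100 = 83.0%

83.0%


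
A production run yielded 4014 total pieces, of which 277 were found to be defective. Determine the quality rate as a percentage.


Formula: Quality Rate = Good Pieces / Total Pieces * 100
Good pieces = 4014 - 277 = 3737
QR = 3737 / 4014 * 100 = 93.1%

93.1%


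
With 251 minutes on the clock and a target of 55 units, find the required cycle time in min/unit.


Formula: CT = Available Time / Number of Units
CT = 251 min / 55 units
CT = 4.56 min/unit

4.56 min/unit


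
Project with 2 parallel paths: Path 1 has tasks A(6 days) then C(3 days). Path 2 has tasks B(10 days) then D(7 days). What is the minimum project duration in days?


Path 1 = 6 + 3 = 9 days
Path 2 = 10 + 7 = 17 days
Duration = max(9, 17) = 17 days

17 days


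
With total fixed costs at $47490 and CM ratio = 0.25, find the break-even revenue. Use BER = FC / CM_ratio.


Formula: BER = Fixed Costs / Contribution Margin Ratio
BER = $47490 / 0.25
BER = $189960.00 (to the nearest cent)

$189960.00


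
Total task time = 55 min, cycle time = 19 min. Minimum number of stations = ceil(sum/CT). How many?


Formula: N_min = ceil(Sum of Task Times / Cycle Time)
N_min = ceil(55 min / 19 min) = ceil(2.8947)
N_min = 3 stations

3


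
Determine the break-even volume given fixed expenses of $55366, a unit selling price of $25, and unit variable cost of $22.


Formula: BEQ = Fixed Costs / (Price - Variable Cost)
Contribution margin = $25 - $22 = $3/unit
BEQ = ceil($55366 / $3/unit) = ceil(18455.33) = 18456 units

18456 units


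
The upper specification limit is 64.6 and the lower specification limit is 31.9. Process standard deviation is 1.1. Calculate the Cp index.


Cp = (64.6 - 31.9) / (6 * 1.1)

4.95


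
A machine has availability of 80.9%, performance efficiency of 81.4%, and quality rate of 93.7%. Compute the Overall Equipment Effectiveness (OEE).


Formula: OEE = Availability * Performance * Quality / 10000
A * P = 80.9% * 81.4% / 100 = 65.85%
OEE = 65.85% * 93.7% / 100 = 61.7%

61.7%


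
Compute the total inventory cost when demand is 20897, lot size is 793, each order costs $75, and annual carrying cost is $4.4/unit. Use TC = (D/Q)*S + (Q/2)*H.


TC = 20897/793 * 75 + 793/2 * 4.4

$3720.99


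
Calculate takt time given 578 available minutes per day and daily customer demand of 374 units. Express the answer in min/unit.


Formula: Takt Time = Available Production Time / Customer Demand
Takt = 578 min/day / 374 units/day
Takt = 1.55 min/unit

1.55 min/unit


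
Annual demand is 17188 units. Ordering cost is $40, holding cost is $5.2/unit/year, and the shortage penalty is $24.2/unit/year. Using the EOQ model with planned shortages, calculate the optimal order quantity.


Formula: EOQ* = sqrt(2DS/H) * sqrt((H+P)/P)
Base EOQ = sqrt(2*17188*40/5.2) = 514.23 units
Correction = sqrt((5.2+24.2)/24.2) = 1.10221
EOQ* = 514.23 * 1.10221 = 566.8 units

566.8 units


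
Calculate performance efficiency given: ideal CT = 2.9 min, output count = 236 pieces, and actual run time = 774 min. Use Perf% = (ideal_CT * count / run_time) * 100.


Formula: Performance = (Ideal CT * Total Count) / Run Time * 100
Ideal output time = 2.9 * 236 = 684.4 min
Performance = 684.4 / 774 * 100 = 88.4%

88.4%


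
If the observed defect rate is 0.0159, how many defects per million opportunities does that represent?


DPMO = defect_rate * 1000000 = 0.0159 * 1000000

15900


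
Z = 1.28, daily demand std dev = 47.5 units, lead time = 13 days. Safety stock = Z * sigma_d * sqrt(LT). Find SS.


Formula: SS = z * sigma_d * sqrt(LT)
sqrt(LT) = sqrt(13) = 3.6056
SS = 1.28 * 47.5 * 3.6056
SS = 219.2 units

219.2 units


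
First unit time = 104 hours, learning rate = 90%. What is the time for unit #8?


Formula: T_n = T_1 * (learning_rate)^(log2(n)) where learning_rate = rate/100
Doublings = log2(8) = 3
T_n = 104 * 0.9^3
T_n = 104 * 0.729 = 75.8 hours

75.8 hours


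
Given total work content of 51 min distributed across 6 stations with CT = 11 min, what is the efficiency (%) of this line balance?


Formula: Efficiency = Sum of Task Times / (N_stations * CT) * 100
Total station capacity = 6 stations * 11 min = 66 min
Efficiency = 51 / 66 * 100 = 77.3%

77.3%


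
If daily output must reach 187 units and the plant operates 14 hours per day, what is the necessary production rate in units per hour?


Formula: Production Rate = Daily Demand / Available Hours
Rate = 187 units/day / 14 hours/day
Rate = 13.4 units/hour

13.4 units/hour


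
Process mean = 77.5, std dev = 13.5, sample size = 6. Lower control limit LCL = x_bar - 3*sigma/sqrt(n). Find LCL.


LCL = 77.5 - 3 * 13.5 / sqrt(6)

60.97


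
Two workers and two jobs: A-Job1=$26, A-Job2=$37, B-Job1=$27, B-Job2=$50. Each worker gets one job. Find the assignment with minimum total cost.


Option 1: A->1 + B->2 = $26 + $50 = $76
Option 2: A->2 + B->1 = $37 + $27 = $64
Min cost = min($76, $64) = $64

$64


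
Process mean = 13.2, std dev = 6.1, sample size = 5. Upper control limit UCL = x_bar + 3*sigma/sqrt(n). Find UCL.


UCL = 13.2 + 3 * 6.1 / sqrt(5)

21.38


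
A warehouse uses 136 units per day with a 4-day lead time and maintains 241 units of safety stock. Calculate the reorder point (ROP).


Formula: ROP = (Daily Demand * Lead Time) + Safety Stock
Demand during lead time = 136 * 4 = 544 units
ROP = 544 + 241 = 785 units

785 units


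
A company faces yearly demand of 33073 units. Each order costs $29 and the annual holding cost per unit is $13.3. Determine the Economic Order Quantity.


Formula: EOQ = sqrt(2 * D * S / H)
Numerator: 2 * 33073 * 29 = 1918234
2DS/H = 1918234 / 13.3 = 144228.1
EOQ = sqrt(144228.1) = 379.8 units

379.8 units


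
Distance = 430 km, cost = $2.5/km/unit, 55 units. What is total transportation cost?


TC = dist * cost * units = 430 * 2.5 * 55 = $59125.00

$59125.00


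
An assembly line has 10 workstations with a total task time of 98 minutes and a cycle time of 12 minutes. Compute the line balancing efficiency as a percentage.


Formula: Efficiency = Sum of Task Times / (N_stations * CT) * 100
Total station capacity = 10 stations * 12 min = 120 min
Efficiency = 98 / 120 * 100 = 81.7%

81.7%


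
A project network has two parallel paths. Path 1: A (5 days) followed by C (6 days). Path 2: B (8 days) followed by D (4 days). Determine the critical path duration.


Path 1 = 5 + 6 = 11 days
Path 2 = 8 + 4 = 12 days
Duration = max(11, 12) = 12 days

12 days


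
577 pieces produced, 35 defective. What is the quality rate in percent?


Formula: Quality Rate = Good Pieces / Total Pieces * 100
Good pieces = 577 - 35 = 542
QR = 542 / 577 * 100 = 93.9%

93.9%


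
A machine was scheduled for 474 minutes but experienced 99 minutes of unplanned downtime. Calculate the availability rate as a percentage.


Formula: Availability = (Planned Time - Downtime) / Planned Time * 100
Uptime = 474 - 99 = 375 min
Availability = 375 / 474 * 100 = 79.1%

79.1%


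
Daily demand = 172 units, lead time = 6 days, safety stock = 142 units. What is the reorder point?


Formula: ROP = (Daily Demand * Lead Time) + Safety Stock
Demand during lead time = 172 * 6 = 1032 units
ROP = 1032 + 142 = 1174 units

1174 units


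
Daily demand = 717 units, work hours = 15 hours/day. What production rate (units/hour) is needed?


Formula: Production Rate = Daily Demand / Available Hours
Rate = 717 units/day / 15 hours/day
Rate = 47.8 units/hour

47.8 units/hour


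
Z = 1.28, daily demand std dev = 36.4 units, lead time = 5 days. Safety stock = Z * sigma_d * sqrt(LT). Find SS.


Formula: SS = z * sigma_d * sqrt(LT)
sqrt(LT) = sqrt(5) = 2.2361
SS = 1.28 * 36.4 * 2.2361
SS = 104.2 units

104.2 units


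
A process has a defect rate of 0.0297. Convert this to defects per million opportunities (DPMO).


DPMO = defect_rate * 1000000 = 0.0297 * 1000000

29700


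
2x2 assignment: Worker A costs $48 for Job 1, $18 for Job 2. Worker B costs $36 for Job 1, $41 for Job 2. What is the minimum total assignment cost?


Option 1: A->1 + B->2 = $48 + $41 = $89
Option 2: A->2 + B->1 = $18 + $36 = $54
Min cost = min($89, $54) = $54

$54


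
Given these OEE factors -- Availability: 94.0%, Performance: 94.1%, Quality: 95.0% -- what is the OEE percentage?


Formula: OEE = Availability * Performance * Quality / 10000
A * P = 94.0% * 94.1% / 100 = 88.45%
OEE = 88.45% * 95.0% / 100 = 84.0%

84.0%


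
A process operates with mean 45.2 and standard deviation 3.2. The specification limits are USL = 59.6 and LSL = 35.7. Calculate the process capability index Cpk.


Cpu = (59.6 - 45.2) / (3 * 3.2) = 1.5
Cpl = (45.2 - 35.7) / (3 * 3.2) = 0.99
Cpk = min(1.5, 0.99) = 0.99

0.99


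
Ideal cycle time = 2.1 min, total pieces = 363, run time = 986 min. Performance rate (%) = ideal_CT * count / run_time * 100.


Formula: Performance = (Ideal CT * Total Count) / Run Time * 100
Ideal output time = 2.1 * 363 = 762.3 min
Performance = 762.3 / 986 * 100 = 77.3%

77.3%


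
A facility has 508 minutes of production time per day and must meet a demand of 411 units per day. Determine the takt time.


Formula: Takt Time = Available Production Time / Customer Demand
Takt = 508 min/day / 411 units/day
Takt = 1.24 min/unit

1.24 min/unit


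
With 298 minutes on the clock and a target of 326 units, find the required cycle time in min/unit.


Formula: CT = Available Time / Number of Units
CT = 298 min / 326 units
CT = 0.91 min/unit

0.91 min/unit


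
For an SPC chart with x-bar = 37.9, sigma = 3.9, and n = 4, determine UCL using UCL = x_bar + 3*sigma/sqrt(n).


UCL = 37.9 + 3 * 3.9 / sqrt(4)

43.75


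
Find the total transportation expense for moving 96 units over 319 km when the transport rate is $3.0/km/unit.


TC = dist * cost * units = 319 * 3.0 * 96 = $91872.00

$91872.00


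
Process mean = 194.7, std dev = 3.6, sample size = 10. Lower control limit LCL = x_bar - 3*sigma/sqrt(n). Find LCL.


LCL = 194.7 - 3 * 3.6 / sqrt(10)

191.28


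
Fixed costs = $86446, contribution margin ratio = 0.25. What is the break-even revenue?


Formula: BER = Fixed Costs / Contribution Margin Ratio
BER = $86446 / 0.25
BER = $345784.00 (to the nearest cent)

$345784.00


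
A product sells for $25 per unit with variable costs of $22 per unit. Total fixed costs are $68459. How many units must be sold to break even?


Formula: BEQ = Fixed Costs / (Price - Variable Cost)
Contribution margin = $25 - $22 = $3/unit
BEQ = ceil($68459 / $3/unit) = ceil(22819.67) = 22820 units

22820 units


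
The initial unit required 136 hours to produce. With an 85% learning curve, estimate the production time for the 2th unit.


Formula: T_n = T_1 * (learning_rate)^(log2(n)) where learning_rate = rate/100
Doublings = log2(2) = 1
T_n = 136 * 0.85^1
T_n = 136 * 0.85 = 115.6 hours

115.6 hours


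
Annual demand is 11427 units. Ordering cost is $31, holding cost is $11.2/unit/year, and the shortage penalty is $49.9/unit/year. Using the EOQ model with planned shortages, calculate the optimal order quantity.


Formula: EOQ* = sqrt(2DS/H) * sqrt((H+P)/P)
Base EOQ = sqrt(2*11427*31/11.2) = 251.51 units
Correction = sqrt((11.2+49.9)/49.9) = 1.10655
EOQ* = 251.51 * 1.10655 = 278.3 units

278.3 units


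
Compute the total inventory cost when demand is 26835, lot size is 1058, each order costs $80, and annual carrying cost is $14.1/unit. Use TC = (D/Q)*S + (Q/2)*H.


TC = 26835/1058 * 80 + 1058/2 * 14.1

$9488.01


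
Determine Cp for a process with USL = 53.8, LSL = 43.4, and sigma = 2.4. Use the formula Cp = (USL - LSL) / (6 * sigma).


Cp = (53.8 - 43.4) / (6 * 2.4)

0.72


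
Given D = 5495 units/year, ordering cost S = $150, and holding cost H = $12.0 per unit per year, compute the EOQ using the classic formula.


Formula: EOQ = sqrt(2 * D * S / H)
Numerator: 2 * 5495 * 150 = 1648500
2DS/H = 1648500 / 12.0 = 137375.0
EOQ = sqrt(137375.0) = 370.6 units

370.6 units


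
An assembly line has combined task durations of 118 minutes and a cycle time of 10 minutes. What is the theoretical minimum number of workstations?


Formula: N_min = ceil(Sum of Task Times / Cycle Time)
N_min = ceil(118 min / 10 min) = ceil(11.8)
N_min = 12 stations

12


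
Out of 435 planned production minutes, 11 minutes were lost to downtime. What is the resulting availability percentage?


Formula: Availability = (Planned Time - Downtime) / Planned Time * 100
Uptime = 435 - 11 = 424 min
Availability = 424 / 435 * 100 = 97.5%

97.5%


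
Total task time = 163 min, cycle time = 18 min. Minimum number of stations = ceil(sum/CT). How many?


Formula: N_min = ceil(Sum of Task Times / Cycle Time)
N_min = ceil(163 min / 18 min) = ceil(9.0556)
N_min = 10 stations

10


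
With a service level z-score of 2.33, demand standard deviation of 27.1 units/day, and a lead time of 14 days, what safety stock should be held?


Formula: SS = z * sigma_d * sqrt(LT)
sqrt(LT) = sqrt(14) = 3.7417
SS = 2.33 * 27.1 * 3.7417
SS = 236.3 units

236.3 units


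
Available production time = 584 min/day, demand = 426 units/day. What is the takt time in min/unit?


Formula: Takt Time = Available Production Time / Customer Demand
Takt = 584 min/day / 426 units/day
Takt = 1.37 min/unit

1.37 min/unit


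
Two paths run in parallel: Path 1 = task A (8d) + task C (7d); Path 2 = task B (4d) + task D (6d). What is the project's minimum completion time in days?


Path 1 = 8 + 7 = 15 days
Path 2 = 4 + 6 = 10 days
Duration = max(15, 10) = 15 days

15 days


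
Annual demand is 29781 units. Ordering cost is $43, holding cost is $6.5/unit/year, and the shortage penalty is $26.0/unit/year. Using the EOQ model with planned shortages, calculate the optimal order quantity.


Formula: EOQ* = sqrt(2DS/H) * sqrt((H+P)/P)
Base EOQ = sqrt(2*29781*43/6.5) = 627.71 units
Correction = sqrt((6.5+26.0)/26.0) = 1.11803
EOQ* = 627.71 * 1.11803 = 701.8 units

701.8 units


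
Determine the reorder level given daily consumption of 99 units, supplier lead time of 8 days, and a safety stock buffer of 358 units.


Formula: ROP = (Daily Demand * Lead Time) + Safety Stock
Demand during lead time = 99 * 8 = 792 units
ROP = 792 + 358 = 1150 units

1150 units


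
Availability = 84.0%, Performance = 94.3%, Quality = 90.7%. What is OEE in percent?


Formula: OEE = Availability * Performance * Quality / 10000
A * P = 84.0% * 94.3% / 100 = 79.21%
OEE = 79.21% * 90.7% / 100 = 71.8%

71.8%


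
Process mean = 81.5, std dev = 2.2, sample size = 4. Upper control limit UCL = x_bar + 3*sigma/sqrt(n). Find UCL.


UCL = 81.5 + 3 * 2.2 / sqrt(4)

84.8


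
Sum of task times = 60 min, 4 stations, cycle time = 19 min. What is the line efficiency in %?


Formula: Efficiency = Sum of Task Times / (N_stations * CT) * 100
Total station capacity = 4 stations * 19 min = 76 min
Efficiency = 60 / 76 * 100 = 78.9%

78.9%


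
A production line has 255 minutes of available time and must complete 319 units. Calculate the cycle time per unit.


Formula: CT = Available Time / Number of Units
CT = 255 min / 319 units
CT = 0.8 min/unit

0.8 min/unit


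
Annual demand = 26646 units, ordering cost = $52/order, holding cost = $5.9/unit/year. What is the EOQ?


Formula: EOQ = sqrt(2 * D * S / H)
Numerator: 2 * 26646 * 52 = 2771184
2DS/H = 2771184 / 5.9 = 469692.2
EOQ = sqrt(469692.2) = 685.3 units

685.3 units


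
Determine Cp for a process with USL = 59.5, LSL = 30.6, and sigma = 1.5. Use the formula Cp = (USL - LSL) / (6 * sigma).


Cp = (59.5 - 30.6) / (6 * 1.5)

3.21


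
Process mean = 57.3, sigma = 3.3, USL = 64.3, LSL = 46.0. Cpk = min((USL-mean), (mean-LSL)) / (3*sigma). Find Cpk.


Cpu = (64.3 - 57.3) / (3 * 3.3) = 0.71
Cpl = (57.3 - 46.0) / (3 * 3.3) = 1.14
Cpk = min(0.71, 1.14) = 0.71

0.71


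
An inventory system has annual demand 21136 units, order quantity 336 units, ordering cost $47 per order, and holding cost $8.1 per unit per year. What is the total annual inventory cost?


TC = 21136/336 * 47 + 336/2 * 8.1

$4317.32


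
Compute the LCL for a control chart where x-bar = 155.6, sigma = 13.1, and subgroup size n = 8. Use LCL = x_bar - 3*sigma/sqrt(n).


LCL = 155.6 - 3 * 13.1 / sqrt(8)

141.71


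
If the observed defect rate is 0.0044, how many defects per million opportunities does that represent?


DPMO = defect_rate * 1000000 = 0.0044 * 1000000

4400


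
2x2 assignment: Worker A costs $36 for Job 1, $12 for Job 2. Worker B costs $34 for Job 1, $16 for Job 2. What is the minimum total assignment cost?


Option 1: A->1 + B->2 = $36 + $16 = $52
Option 2: A->2 + B->1 = $12 + $34 = $46
Min cost = min($52, $46) = $46

$46


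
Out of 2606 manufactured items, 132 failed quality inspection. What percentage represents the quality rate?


Formula: Quality Rate = Good Pieces / Total Pieces * 100
Good pieces = 2606 - 132 = 2474
QR = 2474 / 2606 * 100 = 94.9%

94.9%


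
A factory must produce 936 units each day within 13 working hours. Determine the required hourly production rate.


Formula: Production Rate = Daily Demand / Available Hours
Rate = 936 units/day / 13 hours/day
Rate = 72.0 units/hour

72.0 units/hour


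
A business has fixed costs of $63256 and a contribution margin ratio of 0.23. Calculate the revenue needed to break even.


Formula: BER = Fixed Costs / Contribution Margin Ratio
BER = $63256 / 0.23
BER = $275026.09 (to the nearest cent)

$275026.09
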